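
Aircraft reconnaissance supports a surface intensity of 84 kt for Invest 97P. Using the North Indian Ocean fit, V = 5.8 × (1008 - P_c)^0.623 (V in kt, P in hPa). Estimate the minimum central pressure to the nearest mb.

ΔP = (V / 5.8)^(1/0.623) = (84/5.8)^1.605.
84/5.8 = 14.483; 14.483^1.605 ≈ 73.00 mb.
P_c = 1008 − 73.00 = 935.00 ≈ 935 mb.

935 mb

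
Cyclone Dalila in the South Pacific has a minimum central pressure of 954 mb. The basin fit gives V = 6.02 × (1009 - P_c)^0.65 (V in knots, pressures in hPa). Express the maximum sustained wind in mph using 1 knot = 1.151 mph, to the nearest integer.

ΔP = 1009 − 954 = 55 mb.
V ≈ 6.02 × 55^0.65 = 6.02 × 13.528 ≈ 81.439 kt.
81.439 × 1.151 ≈ 93.74 mph → 94 mph.

94 mph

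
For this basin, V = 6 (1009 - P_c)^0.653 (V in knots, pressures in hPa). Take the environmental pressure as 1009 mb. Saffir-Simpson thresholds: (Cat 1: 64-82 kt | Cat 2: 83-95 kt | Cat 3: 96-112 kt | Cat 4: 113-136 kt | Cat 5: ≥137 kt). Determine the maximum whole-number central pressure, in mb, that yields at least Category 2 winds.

953 mb

Category 2 begins at V = 83 kt.
Required ΔP = (83/6)^(1/0.653) = 13.833^1.531 ≈ 55.87 mb.
P_c ≤ 1009 − 55.87 = 953.13, so the highest integer P_c is 953 mb.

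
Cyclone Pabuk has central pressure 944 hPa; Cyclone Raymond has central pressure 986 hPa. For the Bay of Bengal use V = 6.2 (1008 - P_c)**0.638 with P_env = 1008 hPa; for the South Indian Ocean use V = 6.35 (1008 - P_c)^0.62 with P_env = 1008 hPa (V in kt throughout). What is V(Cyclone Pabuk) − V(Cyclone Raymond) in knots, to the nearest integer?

Cyclone Pabuk: ΔP = 64; V ≈ 6.2 × 64^0.638 ≈ 88.05 kt.
Cyclone Raymond: ΔP = 22; V ≈ 6.35 × 22^0.62 ≈ 43.16 kt.
Difference ≈ 88.05 − 43.16 = 44.89 → 45 kt.

45 kt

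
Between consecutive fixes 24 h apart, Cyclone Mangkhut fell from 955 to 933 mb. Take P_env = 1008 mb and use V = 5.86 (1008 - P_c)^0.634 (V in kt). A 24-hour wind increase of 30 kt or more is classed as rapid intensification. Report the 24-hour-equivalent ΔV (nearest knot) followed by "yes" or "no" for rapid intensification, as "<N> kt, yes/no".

18 kt, no

V₁: ΔP = 53, V ≈ 5.86 × 53^0.634 ≈ 72.63 kt.
V₂: ΔP = 75, V ≈ 5.86 × 75^0.634 ≈ 90.51 kt.
ΔV over 24 h = 17.88 kt → 24 h equivalent = 17.88 × 24/24 ≈ 17.88 kt.
18 kt < 30 kt ⇒ not rapid intensification.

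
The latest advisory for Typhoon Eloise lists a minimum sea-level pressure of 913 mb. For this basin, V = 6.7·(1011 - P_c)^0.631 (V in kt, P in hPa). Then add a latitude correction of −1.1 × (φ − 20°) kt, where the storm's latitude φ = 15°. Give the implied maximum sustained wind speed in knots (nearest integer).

126 kt

ΔP = 1011 − 913 = 98 mb.
98^0.631 ≈ 18.049.
V ≈ 6.7 × 18.049 ≈ 120.9 kt.
Latitude correction: −1.1 × (15 − 20) = 5.5 kt.
Corrected V ≈ 126.4 kt → 126 kt.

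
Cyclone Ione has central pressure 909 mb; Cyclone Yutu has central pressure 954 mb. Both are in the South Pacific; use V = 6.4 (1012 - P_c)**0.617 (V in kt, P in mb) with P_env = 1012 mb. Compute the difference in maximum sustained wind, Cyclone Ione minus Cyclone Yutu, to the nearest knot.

33 kt

Cyclone Ione: ΔP = 103; V ≈ 6.4 × 103^0.617 ≈ 111.71 kt.
Cyclone Yutu: ΔP = 58; V ≈ 6.4 × 58^0.617 ≈ 78.38 kt.
Difference ≈ 111.71 − 78.38 = 33.33 → 33 kt.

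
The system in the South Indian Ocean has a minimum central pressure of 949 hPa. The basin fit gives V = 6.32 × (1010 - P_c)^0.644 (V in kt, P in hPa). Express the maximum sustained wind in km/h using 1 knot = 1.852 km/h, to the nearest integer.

ΔP = 1010 − 949 = 61 hPa.
V ≈ 6.32 × 61^0.644 = 6.32 × 14.117 ≈ 89.221 kt.
89.221 × 1.852 ≈ 165.24 km/h → 165 km/h.

165 km/h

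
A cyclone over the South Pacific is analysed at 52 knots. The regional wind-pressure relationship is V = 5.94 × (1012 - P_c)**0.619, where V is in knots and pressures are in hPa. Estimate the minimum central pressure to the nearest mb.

979 mb

ΔP = (V / 5.94)^(1/0.619) = (52/5.94)^1.616.
52/5.94 = 8.754; 8.754^1.616 ≈ 33.28 mb.
P_c = 1012 − 33.28 = 978.72 ≈ 979 mb.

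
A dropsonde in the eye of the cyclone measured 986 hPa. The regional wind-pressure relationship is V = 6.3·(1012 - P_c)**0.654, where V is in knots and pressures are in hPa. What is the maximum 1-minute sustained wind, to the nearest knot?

53 kt

ΔP = 1012 − 986 = 26 hPa.
26^0.654 ≈ 8.422.
V ≈ 6.3 × 8.422 ≈ 53.1 kt.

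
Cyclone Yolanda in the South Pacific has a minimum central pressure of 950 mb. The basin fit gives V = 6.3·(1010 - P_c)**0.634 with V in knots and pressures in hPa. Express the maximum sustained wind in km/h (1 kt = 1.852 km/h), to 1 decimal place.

156.4 km/h

ΔP = 1010 − 950 = 60 mb.
V ≈ 6.3 × 60^0.634 = 6.3 × 13.408 ≈ 84.467 kt.
84.467 × 1.852 ≈ 156.43 km/h → 156.4 km/h.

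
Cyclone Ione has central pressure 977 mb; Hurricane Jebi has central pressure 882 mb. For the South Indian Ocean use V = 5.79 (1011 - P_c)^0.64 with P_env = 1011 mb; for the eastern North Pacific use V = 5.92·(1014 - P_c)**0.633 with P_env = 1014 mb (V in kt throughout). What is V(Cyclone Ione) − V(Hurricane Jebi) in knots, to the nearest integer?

-75 kt

Cyclone Ione: ΔP = 34; V ≈ 5.79 × 34^0.64 ≈ 55.31 kt.
Hurricane Jebi: ΔP = 132; V ≈ 5.92 × 132^0.633 ≈ 130.21 kt.
Difference ≈ 55.31 − 130.21 = -74.90 → -75 kt.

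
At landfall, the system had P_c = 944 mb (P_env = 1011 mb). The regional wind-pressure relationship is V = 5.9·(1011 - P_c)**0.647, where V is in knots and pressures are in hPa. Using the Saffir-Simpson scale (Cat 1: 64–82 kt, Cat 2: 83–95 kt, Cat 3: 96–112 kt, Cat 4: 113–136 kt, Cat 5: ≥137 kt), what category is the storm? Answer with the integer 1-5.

2

ΔP = 1011 − 944 = 67 mb.
V ≈ 5.9 × 67^0.647 = 5.9 × 15.19 ≈ 90 kt.
90 kt falls in the Category 2 band.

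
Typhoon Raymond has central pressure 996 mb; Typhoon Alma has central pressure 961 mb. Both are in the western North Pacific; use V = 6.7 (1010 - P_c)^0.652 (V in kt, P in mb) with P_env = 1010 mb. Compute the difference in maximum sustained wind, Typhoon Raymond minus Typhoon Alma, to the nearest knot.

-47 kt

Typhoon Raymond: ΔP = 14; V ≈ 6.7 × 14^0.652 ≈ 37.44 kt.
Typhoon Alma: ΔP = 49; V ≈ 6.7 × 49^0.652 ≈ 84.74 kt.
Difference ≈ 37.44 − 84.74 = -47.30 → -47 kt.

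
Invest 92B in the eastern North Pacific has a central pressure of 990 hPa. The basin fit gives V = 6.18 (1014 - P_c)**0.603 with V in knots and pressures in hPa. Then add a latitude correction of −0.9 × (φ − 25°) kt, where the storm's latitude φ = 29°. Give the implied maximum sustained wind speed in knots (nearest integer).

38 kt

ΔP = 1014 − 990 = 24 hPa.
24^0.603 ≈ 6.796.
V ≈ 6.18 × 6.796 ≈ 42.0 kt.
Latitude correction: −0.9 × (29 − 25) = -3.6 kt.
Corrected V ≈ 38.4 kt → 38 kt.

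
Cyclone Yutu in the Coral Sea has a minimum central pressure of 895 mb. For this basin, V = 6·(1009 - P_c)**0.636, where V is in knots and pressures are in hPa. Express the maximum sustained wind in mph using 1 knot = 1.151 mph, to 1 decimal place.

140.4 mph

ΔP = 1009 − 895 = 114 mb.
V ≈ 6 × 114^0.636 = 6 × 20.333 ≈ 121.995 kt.
121.995 × 1.151 ≈ 140.42 mph → 140.4 mph.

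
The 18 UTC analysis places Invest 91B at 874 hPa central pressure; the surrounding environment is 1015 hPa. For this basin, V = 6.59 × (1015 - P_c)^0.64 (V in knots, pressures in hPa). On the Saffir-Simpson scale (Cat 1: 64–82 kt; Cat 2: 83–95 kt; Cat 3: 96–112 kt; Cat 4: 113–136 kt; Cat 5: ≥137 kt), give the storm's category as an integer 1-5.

ΔP = 1015 − 874 = 141 hPa.
V ≈ 6.59 × 141^0.64 = 6.59 × 23.74 ≈ 156 kt.
156 kt falls in the Category 5 band.

5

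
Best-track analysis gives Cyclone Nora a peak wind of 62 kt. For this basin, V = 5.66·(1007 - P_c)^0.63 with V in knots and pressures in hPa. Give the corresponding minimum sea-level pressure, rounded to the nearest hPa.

962 hPa

ΔP = (V / 5.66)^(1/0.63) = (62/5.66)^1.587.
62/5.66 = 10.954; 10.954^1.587 ≈ 44.68 hPa.
P_c = 1007 − 44.68 = 962.32 ≈ 962 hPa.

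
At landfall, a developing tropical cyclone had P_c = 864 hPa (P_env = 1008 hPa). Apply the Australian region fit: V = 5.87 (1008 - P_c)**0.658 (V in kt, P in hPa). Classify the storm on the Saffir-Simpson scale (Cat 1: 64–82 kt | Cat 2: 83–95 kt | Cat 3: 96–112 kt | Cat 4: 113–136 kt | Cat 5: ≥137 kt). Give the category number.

ΔP = 1008 − 864 = 144 hPa.
V ≈ 5.87 × 144^0.658 = 5.87 × 26.31 ≈ 154 kt.
154 kt falls in the Category 5 band.

5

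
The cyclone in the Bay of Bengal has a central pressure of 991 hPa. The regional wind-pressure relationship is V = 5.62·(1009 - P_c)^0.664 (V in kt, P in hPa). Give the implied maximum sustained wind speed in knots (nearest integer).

ΔP = 1009 − 991 = 18 hPa.
18^0.664 ≈ 6.816.
V ≈ 5.62 × 6.816 ≈ 38.3 kt.

38 kt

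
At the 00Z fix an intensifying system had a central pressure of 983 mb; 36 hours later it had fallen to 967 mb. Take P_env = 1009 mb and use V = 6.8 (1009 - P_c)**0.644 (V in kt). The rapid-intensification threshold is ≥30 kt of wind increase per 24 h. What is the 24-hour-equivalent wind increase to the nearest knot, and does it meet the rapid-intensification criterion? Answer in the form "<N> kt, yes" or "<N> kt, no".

V₁: ΔP = 26, V ≈ 6.8 × 26^0.644 ≈ 55.43 kt.
V₂: ΔP = 42, V ≈ 6.8 × 42^0.644 ≈ 75.49 kt.
ΔV over 36 h = 20.06 kt → 24 h equivalent = 20.06 × 24/36 ≈ 13.37 kt.
13 kt < 30 kt ⇒ not rapid intensification.

13 kt, no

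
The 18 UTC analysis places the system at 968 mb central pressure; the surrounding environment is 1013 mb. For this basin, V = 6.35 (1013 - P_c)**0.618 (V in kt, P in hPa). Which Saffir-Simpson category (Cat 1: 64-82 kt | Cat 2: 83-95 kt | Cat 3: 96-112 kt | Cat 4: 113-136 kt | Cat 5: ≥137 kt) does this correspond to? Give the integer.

1

ΔP = 1013 − 968 = 45 mb.
V ≈ 6.35 × 45^0.618 = 6.35 × 10.51 ≈ 67 kt.
67 kt falls in the Category 1 band.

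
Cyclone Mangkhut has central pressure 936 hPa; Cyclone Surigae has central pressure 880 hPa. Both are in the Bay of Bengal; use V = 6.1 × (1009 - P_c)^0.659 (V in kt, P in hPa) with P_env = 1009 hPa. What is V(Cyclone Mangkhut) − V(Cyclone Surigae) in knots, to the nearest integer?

-47 kt

Cyclone Mangkhut: ΔP = 73; V ≈ 6.1 × 73^0.659 ≈ 103.10 kt.
Cyclone Surigae: ΔP = 129; V ≈ 6.1 × 129^0.659 ≈ 150.04 kt.
Difference ≈ 103.10 − 150.04 = -46.94 → -47 kt.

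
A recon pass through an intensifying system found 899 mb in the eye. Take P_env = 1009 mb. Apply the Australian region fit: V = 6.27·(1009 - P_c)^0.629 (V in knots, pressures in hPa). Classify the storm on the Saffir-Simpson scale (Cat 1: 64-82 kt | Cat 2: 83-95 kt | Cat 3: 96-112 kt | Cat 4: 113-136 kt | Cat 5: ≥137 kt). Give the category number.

ΔP = 1009 − 899 = 110 mb.
V ≈ 6.27 × 110^0.629 = 6.27 × 19.23 ≈ 121 kt.
121 kt falls in the Category 4 band.

4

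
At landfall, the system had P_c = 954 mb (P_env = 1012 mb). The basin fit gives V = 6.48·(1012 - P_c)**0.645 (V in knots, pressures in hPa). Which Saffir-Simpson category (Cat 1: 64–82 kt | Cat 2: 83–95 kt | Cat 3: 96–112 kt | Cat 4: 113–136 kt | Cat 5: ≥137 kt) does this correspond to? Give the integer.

2

ΔP = 1012 − 954 = 58 mb.
V ≈ 6.48 × 58^0.645 = 6.48 × 13.72 ≈ 89 kt.
89 kt falls in the Category 2 band.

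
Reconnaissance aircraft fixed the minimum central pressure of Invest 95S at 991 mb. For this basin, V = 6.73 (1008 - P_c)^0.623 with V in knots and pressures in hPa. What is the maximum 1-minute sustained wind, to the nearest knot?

39 kt

ΔP = 1008 − 991 = 17 mb.
17^0.623 ≈ 5.842.
V ≈ 6.73 × 5.842 ≈ 39.3 kt.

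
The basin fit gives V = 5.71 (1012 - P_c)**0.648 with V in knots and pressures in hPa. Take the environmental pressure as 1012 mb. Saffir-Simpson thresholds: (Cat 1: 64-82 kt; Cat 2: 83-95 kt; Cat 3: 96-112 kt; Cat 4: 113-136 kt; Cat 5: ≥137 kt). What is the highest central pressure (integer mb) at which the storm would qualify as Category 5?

877 mb

Category 5 begins at V = 137 kt.
Required ΔP = (137/5.71)^(1/0.648) = 23.993^1.543 ≈ 134.82 mb.
P_c ≤ 1012 − 134.82 = 877.18, so the highest integer P_c is 877 mb.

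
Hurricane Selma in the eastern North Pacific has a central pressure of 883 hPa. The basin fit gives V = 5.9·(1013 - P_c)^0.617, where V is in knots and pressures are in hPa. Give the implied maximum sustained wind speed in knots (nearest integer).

ΔP = 1013 − 883 = 130 hPa.
130^0.617 ≈ 20.151.
V ≈ 5.9 × 20.151 ≈ 118.9 kt.

119 kt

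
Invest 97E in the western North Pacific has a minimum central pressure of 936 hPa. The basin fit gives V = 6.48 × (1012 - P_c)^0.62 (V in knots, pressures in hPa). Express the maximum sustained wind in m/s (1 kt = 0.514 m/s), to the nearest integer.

49 m/s

ΔP = 1012 − 936 = 76 hPa.
V ≈ 6.48 × 76^0.62 = 6.48 × 14.659 ≈ 94.990 kt.
94.990 × 0.514 ≈ 48.83 m/s → 49 m/s.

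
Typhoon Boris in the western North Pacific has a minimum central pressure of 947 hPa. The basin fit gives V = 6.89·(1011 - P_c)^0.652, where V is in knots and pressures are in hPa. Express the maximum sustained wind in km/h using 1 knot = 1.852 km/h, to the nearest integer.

192 km/h

ΔP = 1011 − 947 = 64 hPa.
V ≈ 6.89 × 64^0.652 = 6.89 × 15.053 ≈ 103.717 kt.
103.717 × 1.852 ≈ 192.08 km/h → 192 km/h.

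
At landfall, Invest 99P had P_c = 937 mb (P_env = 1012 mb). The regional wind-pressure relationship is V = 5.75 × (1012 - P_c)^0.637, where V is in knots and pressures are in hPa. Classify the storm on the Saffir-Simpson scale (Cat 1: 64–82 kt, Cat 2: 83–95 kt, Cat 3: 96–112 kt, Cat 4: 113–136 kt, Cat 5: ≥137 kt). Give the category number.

ΔP = 1012 − 937 = 75 mb.
V ≈ 5.75 × 75^0.637 = 5.75 × 15.65 ≈ 90 kt.
90 kt falls in the Category 2 band.

2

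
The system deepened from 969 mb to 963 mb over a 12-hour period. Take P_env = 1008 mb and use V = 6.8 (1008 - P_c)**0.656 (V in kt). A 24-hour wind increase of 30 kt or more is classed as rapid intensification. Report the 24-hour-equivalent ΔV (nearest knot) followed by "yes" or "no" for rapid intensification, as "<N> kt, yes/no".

15 kt, no

V₁: ΔP = 39, V ≈ 6.8 × 39^0.656 ≈ 75.21 kt.
V₂: ΔP = 45, V ≈ 6.8 × 45^0.656 ≈ 82.61 kt.
ΔV over 12 h = 7.40 kt → 24 h equivalent = 7.40 × 24/12 ≈ 14.80 kt.
15 kt < 30 kt ⇒ not rapid intensification.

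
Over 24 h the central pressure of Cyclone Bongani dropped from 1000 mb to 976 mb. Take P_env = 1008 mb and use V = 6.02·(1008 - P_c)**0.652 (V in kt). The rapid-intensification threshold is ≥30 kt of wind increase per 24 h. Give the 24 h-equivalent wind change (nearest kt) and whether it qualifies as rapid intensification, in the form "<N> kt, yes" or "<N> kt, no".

V₁: ΔP = 8, V ≈ 6.02 × 8^0.652 ≈ 23.36 kt.
V₂: ΔP = 32, V ≈ 6.02 × 32^0.652 ≈ 57.67 kt.
ΔV over 24 h = 34.31 kt → 24 h equivalent = 34.31 × 24/24 ≈ 34.31 kt.
34 kt ≥ 30 kt ⇒ rapid intensification.

34 kt, yes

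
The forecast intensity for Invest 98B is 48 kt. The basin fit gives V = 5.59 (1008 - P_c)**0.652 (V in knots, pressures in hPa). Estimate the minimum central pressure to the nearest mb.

ΔP = (V / 5.59)^(1/0.652) = (48/5.59)^1.534.
48/5.59 = 8.587; 8.587^1.534 ≈ 27.06 mb.
P_c = 1008 − 27.06 = 980.94 ≈ 981 mb.

981 mb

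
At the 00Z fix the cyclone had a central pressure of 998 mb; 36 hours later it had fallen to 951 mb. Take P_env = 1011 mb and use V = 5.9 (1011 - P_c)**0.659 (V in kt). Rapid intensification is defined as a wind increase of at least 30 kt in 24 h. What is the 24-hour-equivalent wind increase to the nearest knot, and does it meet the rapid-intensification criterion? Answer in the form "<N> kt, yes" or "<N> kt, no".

V₁: ΔP = 13, V ≈ 5.9 × 13^0.659 ≈ 31.98 kt.
V₂: ΔP = 60, V ≈ 5.9 × 60^0.659 ≈ 87.63 kt.
ΔV over 36 h = 55.65 kt → 24 h equivalent = 55.65 × 24/36 ≈ 37.10 kt.
37 kt ≥ 30 kt ⇒ rapid intensification.

37 kt, yes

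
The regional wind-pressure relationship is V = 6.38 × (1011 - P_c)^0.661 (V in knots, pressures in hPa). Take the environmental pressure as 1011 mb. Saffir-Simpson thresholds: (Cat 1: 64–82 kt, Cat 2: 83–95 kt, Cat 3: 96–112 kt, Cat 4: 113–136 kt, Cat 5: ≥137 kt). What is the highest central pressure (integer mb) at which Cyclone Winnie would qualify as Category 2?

Category 2 begins at V = 83 kt.
Required ΔP = (83/6.38)^(1/0.661) = 13.009^1.513 ≈ 48.50 mb.
P_c ≤ 1011 − 48.50 = 962.50, so the highest integer P_c is 962 mb.

962 mb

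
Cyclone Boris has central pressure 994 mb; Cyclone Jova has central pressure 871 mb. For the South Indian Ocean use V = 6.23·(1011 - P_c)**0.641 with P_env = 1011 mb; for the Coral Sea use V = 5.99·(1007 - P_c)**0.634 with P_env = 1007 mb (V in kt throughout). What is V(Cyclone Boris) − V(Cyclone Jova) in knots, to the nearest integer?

Cyclone Boris: ΔP = 17; V ≈ 6.23 × 17^0.641 ≈ 38.30 kt.
Cyclone Jova: ΔP = 136; V ≈ 5.99 × 136^0.634 ≈ 134.92 kt.
Difference ≈ 38.30 − 134.92 = -96.62 → -97 kt.

-97 kt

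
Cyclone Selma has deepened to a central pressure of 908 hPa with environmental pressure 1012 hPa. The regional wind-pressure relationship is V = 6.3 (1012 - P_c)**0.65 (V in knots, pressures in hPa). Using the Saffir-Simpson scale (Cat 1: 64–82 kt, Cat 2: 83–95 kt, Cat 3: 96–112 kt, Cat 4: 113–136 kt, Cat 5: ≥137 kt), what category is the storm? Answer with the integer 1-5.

4

ΔP = 1012 − 908 = 104 hPa.
V ≈ 6.3 × 104^0.65 = 6.3 × 20.47 ≈ 129 kt.
129 kt falls in the Category 4 band.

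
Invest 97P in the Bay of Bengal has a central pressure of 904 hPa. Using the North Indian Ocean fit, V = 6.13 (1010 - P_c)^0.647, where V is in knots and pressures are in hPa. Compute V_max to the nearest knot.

125 kt

ΔP = 1010 − 904 = 106 hPa.
106^0.647 ≈ 20.435.
V ≈ 6.13 × 20.435 ≈ 125.3 kt.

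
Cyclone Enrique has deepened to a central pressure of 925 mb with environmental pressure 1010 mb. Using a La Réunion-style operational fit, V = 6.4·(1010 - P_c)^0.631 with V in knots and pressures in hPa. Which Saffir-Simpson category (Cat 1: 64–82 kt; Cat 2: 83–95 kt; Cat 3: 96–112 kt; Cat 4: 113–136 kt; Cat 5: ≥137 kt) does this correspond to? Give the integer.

ΔP = 1010 − 925 = 85 mb.
V ≈ 6.4 × 85^0.631 = 6.4 × 16.50 ≈ 106 kt.
106 kt falls in the Category 3 band.

3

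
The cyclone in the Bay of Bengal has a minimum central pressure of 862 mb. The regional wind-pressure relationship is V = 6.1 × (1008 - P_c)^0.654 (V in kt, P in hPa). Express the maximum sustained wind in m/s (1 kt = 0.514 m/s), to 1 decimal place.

81.6 m/s

ΔP = 1008 − 862 = 146 mb.
V ≈ 6.1 × 146^0.654 = 6.1 × 26.031 ≈ 158.788 kt.
158.788 × 0.514 ≈ 81.62 m/s → 81.6 m/s.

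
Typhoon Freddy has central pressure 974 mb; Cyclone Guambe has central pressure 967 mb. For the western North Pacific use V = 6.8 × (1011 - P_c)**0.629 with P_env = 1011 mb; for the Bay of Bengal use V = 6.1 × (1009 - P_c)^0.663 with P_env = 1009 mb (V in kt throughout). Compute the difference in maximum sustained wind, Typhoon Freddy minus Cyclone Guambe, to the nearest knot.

Typhoon Freddy: ΔP = 37; V ≈ 6.8 × 37^0.629 ≈ 65.90 kt.
Cyclone Guambe: ΔP = 42; V ≈ 6.1 × 42^0.663 ≈ 72.70 kt.
Difference ≈ 65.90 − 72.70 = -6.80 → -7 kt.

-7 kt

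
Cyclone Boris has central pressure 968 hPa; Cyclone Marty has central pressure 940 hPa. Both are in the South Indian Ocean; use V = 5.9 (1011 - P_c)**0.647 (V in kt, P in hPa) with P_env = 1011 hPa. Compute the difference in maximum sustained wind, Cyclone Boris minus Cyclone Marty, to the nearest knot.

-26 kt

Cyclone Boris: ΔP = 43; V ≈ 5.9 × 43^0.647 ≈ 67.25 kt.
Cyclone Marty: ΔP = 71; V ≈ 5.9 × 71^0.647 ≈ 93.03 kt.
Difference ≈ 67.25 − 93.03 = -25.78 → -26 kt.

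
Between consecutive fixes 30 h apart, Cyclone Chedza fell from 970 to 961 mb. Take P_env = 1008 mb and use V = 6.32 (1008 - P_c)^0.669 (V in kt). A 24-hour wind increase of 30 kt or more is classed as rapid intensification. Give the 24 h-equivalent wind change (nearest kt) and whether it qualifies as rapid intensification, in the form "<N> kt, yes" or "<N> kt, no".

V₁: ΔP = 38, V ≈ 6.32 × 38^0.669 ≈ 72.04 kt.
V₂: ΔP = 47, V ≈ 6.32 × 47^0.669 ≈ 83.05 kt.
ΔV over 30 h = 11.01 kt → 24 h equivalent = 11.01 × 24/30 ≈ 8.81 kt.
9 kt < 30 kt ⇒ not rapid intensification.

9 kt, no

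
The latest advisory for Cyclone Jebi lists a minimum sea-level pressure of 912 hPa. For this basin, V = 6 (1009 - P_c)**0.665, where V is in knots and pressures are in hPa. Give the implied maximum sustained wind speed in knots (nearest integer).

ΔP = 1009 − 912 = 97 hPa.
97^0.665 ≈ 20.951.
V ≈ 6 × 20.951 ≈ 125.7 kt.

126 kt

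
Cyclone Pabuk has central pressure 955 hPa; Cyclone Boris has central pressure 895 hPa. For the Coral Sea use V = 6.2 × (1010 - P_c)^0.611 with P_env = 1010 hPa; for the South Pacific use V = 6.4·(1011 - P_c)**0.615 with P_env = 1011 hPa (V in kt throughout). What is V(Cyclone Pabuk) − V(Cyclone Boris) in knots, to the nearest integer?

-47 kt

Cyclone Pabuk: ΔP = 55; V ≈ 6.2 × 55^0.611 ≈ 71.74 kt.
Cyclone Boris: ΔP = 116; V ≈ 6.4 × 116^0.615 ≈ 119.08 kt.
Difference ≈ 71.74 − 119.08 = -47.34 → -47 kt.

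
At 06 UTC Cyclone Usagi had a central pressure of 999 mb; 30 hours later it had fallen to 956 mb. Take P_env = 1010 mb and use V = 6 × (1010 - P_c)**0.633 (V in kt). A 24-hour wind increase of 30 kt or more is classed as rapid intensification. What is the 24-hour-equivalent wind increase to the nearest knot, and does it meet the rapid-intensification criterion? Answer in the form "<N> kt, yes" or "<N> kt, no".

V₁: ΔP = 11, V ≈ 6 × 11^0.633 ≈ 27.37 kt.
V₂: ΔP = 54, V ≈ 6 × 54^0.633 ≈ 74.95 kt.
ΔV over 30 h = 47.58 kt → 24 h equivalent = 47.58 × 24/30 ≈ 38.06 kt.
38 kt ≥ 30 kt ⇒ rapid intensification.

38 kt, yes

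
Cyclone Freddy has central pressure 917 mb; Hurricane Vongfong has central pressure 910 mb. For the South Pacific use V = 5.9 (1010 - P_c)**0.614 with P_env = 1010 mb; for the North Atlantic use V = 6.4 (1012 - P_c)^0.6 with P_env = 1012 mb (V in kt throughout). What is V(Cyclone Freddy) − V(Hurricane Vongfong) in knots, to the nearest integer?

Cyclone Freddy: ΔP = 93; V ≈ 5.9 × 93^0.614 ≈ 95.39 kt.
Hurricane Vongfong: ΔP = 102; V ≈ 6.4 × 102^0.6 ≈ 102.65 kt.
Difference ≈ 95.39 − 102.65 = -7.26 → -7 kt.

-7 kt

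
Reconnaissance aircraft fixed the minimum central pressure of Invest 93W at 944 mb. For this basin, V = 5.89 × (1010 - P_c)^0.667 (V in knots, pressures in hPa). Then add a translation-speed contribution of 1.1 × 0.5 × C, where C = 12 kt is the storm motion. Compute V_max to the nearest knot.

ΔP = 1010 − 944 = 66 mb.
66^0.667 ≈ 16.354.
V ≈ 5.89 × 16.354 ≈ 96.3 kt.
Translation term: 1.1 × 0.5 × 12 = 6.6 kt.
Corrected V ≈ 102.9 kt → 103 kt.

103 kt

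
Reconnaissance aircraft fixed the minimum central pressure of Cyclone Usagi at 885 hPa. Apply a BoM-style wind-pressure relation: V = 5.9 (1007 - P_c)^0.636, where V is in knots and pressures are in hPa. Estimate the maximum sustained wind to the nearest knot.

ΔP = 1007 − 885 = 122 hPa.
122^0.636 ≈ 21.229.
V ≈ 5.9 × 21.229 ≈ 125.2 kt.

125 kt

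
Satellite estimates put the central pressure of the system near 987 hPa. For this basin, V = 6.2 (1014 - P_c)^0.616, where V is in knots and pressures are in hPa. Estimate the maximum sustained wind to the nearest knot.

47 kt

ΔP = 1014 − 987 = 27 hPa.
27^0.616 ≈ 7.616.
V ≈ 6.2 × 7.616 ≈ 47.2 kt.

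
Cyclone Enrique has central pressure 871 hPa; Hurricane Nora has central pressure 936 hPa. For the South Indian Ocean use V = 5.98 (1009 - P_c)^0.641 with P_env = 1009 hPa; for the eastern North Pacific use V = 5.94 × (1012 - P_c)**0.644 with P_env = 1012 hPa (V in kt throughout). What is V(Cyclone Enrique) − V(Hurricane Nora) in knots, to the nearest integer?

Cyclone Enrique: ΔP = 138; V ≈ 5.98 × 138^0.641 ≈ 140.72 kt.
Hurricane Nora: ΔP = 76; V ≈ 5.94 × 76^0.644 ≈ 96.61 kt.
Difference ≈ 140.72 − 96.61 = 44.11 → 44 kt.

44 kt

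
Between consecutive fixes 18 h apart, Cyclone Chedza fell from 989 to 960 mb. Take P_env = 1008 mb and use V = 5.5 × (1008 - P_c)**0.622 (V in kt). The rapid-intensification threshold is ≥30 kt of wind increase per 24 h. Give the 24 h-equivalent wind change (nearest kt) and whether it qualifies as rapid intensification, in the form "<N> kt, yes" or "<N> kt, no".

36 kt, yes

V₁: ΔP = 19, V ≈ 5.5 × 19^0.622 ≈ 34.34 kt.
V₂: ΔP = 48, V ≈ 5.5 × 48^0.622 ≈ 61.11 kt.
ΔV over 18 h = 26.77 kt → 24 h equivalent = 26.77 × 24/18 ≈ 35.69 kt.
36 kt ≥ 30 kt ⇒ rapid intensification.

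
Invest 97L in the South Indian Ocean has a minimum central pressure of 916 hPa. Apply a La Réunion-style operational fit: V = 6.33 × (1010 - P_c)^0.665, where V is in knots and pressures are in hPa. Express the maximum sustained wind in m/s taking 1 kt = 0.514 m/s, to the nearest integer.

67 m/s

ΔP = 1010 − 916 = 94 hPa.
V ≈ 6.33 × 94^0.665 = 6.33 × 20.518 ≈ 129.877 kt.
129.877 × 0.514 ≈ 66.76 m/s → 67 m/s.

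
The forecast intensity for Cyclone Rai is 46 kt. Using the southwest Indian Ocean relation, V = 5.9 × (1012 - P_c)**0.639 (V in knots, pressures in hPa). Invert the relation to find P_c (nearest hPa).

ΔP = (V / 5.9)^(1/0.639) = (46/5.9)^1.565.
46/5.9 = 7.797; 7.797^1.565 ≈ 24.88 hPa.
P_c = 1012 − 24.88 = 987.12 ≈ 987 hPa.

987 hPa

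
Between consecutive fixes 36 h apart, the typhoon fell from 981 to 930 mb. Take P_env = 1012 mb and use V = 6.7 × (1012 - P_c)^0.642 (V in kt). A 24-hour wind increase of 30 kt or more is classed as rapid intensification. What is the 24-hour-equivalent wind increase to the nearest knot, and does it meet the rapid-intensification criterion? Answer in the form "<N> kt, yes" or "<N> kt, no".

35 kt, yes

V₁: ΔP = 31, V ≈ 6.7 × 31^0.642 ≈ 60.75 kt.
V₂: ΔP = 82, V ≈ 6.7 × 82^0.642 ≈ 113.43 kt.
ΔV over 36 h = 52.68 kt → 24 h equivalent = 52.68 × 24/36 ≈ 35.12 kt.
35 kt ≥ 30 kt ⇒ rapid intensification.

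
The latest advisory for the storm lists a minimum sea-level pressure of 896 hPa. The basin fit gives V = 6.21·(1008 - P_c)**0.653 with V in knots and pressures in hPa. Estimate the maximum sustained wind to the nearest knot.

ΔP = 1008 − 896 = 112 hPa.
112^0.653 ≈ 21.784.
V ≈ 6.21 × 21.784 ≈ 135.3 kt.

135 kt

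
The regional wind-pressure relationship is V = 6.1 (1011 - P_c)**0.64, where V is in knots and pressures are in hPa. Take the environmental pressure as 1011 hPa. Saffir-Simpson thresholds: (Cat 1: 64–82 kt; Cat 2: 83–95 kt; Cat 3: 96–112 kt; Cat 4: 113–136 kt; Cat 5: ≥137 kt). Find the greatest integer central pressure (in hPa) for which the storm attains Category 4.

Category 4 begins at V = 113 kt.
Required ΔP = (113/6.1)^(1/0.64) = 18.525^1.562 ≈ 95.69 hPa.
P_c ≤ 1011 − 95.69 = 915.31, so the highest integer P_c is 915 hPa.

915 hPa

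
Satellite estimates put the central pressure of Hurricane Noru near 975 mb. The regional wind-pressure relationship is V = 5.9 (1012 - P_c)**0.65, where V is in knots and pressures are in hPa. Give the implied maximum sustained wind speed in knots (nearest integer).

62 kt

ΔP = 1012 − 975 = 37 mb.
37^0.65 ≈ 10.455.
V ≈ 5.9 × 10.455 ≈ 61.7 kt.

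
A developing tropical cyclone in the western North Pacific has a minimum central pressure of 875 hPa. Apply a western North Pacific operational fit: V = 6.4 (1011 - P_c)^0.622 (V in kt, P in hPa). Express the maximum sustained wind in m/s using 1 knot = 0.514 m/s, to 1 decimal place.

ΔP = 1011 − 875 = 136 hPa.
V ≈ 6.4 × 136^0.622 = 6.4 × 21.235 ≈ 135.907 kt.
135.907 × 0.514 ≈ 69.86 m/s → 69.9 m/s.

69.9 m/s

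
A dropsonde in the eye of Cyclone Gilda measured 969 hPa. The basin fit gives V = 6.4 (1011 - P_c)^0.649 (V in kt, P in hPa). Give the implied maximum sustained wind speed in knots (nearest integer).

72 kt

ΔP = 1011 − 969 = 42 hPa.
42^0.649 ≈ 11.311.
V ≈ 6.4 × 11.311 ≈ 72.4 kt.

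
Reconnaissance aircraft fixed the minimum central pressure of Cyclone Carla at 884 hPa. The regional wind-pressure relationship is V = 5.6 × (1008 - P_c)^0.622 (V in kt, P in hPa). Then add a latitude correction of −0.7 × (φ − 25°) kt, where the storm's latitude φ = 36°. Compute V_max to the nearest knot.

ΔP = 1008 − 884 = 124 hPa.
124^0.622 ≈ 20.050.
V ≈ 5.6 × 20.050 ≈ 112.3 kt.
Latitude correction: −0.7 × (36 − 25) = -7.7 kt.
Corrected V ≈ 104.6 kt → 105 kt.

105 kt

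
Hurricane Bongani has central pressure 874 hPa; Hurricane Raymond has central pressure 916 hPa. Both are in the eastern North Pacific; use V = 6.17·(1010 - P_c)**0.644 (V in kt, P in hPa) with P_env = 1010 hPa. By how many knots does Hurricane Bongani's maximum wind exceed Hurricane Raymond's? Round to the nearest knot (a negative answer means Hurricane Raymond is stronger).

Hurricane Bongani: ΔP = 136; V ≈ 6.17 × 136^0.644 ≈ 145.98 kt.
Hurricane Raymond: ΔP = 94; V ≈ 6.17 × 94^0.644 ≈ 115.07 kt.
Difference ≈ 145.98 − 115.07 = 30.91 → 31 kt.

31 kt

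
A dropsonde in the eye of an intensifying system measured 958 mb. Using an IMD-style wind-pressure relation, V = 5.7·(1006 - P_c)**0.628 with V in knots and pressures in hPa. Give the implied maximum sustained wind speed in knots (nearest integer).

ΔP = 1006 − 958 = 48 mb.
48^0.628 ≈ 11.372.
V ≈ 5.7 × 11.372 ≈ 64.8 kt.

65 kt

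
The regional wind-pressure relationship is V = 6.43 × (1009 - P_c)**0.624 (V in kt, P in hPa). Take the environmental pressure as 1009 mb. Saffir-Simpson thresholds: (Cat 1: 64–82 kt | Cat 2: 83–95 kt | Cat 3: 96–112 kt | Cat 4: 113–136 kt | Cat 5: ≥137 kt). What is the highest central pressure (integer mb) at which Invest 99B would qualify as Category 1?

969 mb

Category 1 begins at V = 64 kt.
Required ΔP = (64/6.43)^(1/0.624) = 9.953^1.603 ≈ 39.75 mb.
P_c ≤ 1009 − 39.75 = 969.25, so the highest integer P_c is 969 mb.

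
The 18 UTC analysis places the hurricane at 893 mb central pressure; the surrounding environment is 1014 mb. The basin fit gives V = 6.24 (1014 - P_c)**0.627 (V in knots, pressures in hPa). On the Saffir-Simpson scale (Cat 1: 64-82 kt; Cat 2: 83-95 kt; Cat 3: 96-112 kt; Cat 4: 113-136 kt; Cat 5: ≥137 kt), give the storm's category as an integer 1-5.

ΔP = 1014 − 893 = 121 mb.
V ≈ 6.24 × 121^0.627 = 6.24 × 20.23 ≈ 126 kt.
126 kt falls in the Category 4 band.

4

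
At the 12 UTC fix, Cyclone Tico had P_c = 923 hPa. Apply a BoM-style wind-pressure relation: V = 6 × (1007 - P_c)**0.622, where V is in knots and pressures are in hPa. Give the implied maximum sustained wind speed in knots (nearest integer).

94 kt

ΔP = 1007 − 923 = 84 hPa.
84^0.622 ≈ 15.736.
V ≈ 6 × 15.736 ≈ 94.4 kt.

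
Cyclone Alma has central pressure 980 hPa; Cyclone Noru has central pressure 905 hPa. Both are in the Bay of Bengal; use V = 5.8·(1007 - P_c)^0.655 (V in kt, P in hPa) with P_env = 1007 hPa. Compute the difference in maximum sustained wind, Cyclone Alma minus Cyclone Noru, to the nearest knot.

Cyclone Alma: ΔP = 27; V ≈ 5.8 × 27^0.655 ≈ 50.23 kt.
Cyclone Noru: ΔP = 102; V ≈ 5.8 × 102^0.655 ≈ 119.97 kt.
Difference ≈ 50.23 − 119.97 = -69.74 → -70 kt.

-70 kt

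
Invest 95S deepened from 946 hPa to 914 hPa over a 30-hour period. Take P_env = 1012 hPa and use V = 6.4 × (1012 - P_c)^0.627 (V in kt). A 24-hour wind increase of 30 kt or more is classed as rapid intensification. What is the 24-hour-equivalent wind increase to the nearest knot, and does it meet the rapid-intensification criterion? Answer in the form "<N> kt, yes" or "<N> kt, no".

20 kt, no

V₁: ΔP = 66, V ≈ 6.4 × 66^0.627 ≈ 88.52 kt.
V₂: ΔP = 98, V ≈ 6.4 × 98^0.627 ≈ 113.42 kt.
ΔV over 30 h = 24.90 kt → 24 h equivalent = 24.90 × 24/30 ≈ 19.92 kt.
20 kt < 30 kt ⇒ not rapid intensification.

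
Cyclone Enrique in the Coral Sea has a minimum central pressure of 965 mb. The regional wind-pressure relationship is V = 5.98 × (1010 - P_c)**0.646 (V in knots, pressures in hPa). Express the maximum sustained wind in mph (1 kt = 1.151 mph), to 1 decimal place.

ΔP = 1010 − 965 = 45 mb.
V ≈ 5.98 × 45^0.646 = 5.98 × 11.694 ≈ 69.932 kt.
69.932 × 1.151 ≈ 80.49 mph → 80.5 mph.

80.5 mph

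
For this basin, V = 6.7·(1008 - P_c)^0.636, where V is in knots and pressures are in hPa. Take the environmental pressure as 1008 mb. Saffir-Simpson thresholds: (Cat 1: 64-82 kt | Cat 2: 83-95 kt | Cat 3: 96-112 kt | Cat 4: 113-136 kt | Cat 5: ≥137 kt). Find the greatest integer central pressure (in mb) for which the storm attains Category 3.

942 mb

Category 3 begins at V = 96 kt.
Required ΔP = (96/6.7)^(1/0.636) = 14.328^1.572 ≈ 65.75 mb.
P_c ≤ 1008 − 65.75 = 942.25, so the highest integer P_c is 942 mb.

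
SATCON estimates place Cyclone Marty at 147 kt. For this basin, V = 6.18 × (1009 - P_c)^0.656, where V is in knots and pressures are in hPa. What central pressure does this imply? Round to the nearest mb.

ΔP = (V / 6.18)^(1/0.656) = (147/6.18)^1.524.
147/6.18 = 23.786; 23.786^1.524 ≈ 125.33 mb.
P_c = 1009 − 125.33 = 883.67 ≈ 884 mb.

884 mb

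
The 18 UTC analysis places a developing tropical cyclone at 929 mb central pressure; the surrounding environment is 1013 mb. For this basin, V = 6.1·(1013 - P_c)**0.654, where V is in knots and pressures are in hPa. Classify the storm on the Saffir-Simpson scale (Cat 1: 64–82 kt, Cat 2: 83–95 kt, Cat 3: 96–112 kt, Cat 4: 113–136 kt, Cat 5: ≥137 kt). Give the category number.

ΔP = 1013 − 929 = 84 mb.
V ≈ 6.1 × 84^0.654 = 6.1 × 18.13 ≈ 111 kt.
111 kt falls in the Category 3 band.

3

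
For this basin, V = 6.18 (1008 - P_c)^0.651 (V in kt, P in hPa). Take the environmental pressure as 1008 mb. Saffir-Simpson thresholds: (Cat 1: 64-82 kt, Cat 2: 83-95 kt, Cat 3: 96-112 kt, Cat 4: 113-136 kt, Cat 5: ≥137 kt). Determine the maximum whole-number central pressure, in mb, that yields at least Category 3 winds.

940 mb

Category 3 begins at V = 96 kt.
Required ΔP = (96/6.18)^(1/0.651) = 15.534^1.536 ≈ 67.60 mb.
P_c ≤ 1008 − 67.60 = 940.40, so the highest integer P_c is 940 mb.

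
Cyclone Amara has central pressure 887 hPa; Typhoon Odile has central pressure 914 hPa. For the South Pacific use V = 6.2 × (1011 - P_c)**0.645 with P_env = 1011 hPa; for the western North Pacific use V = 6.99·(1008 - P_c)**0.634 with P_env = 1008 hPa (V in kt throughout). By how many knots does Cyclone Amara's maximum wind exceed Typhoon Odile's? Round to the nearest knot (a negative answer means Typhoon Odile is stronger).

14 kt

Cyclone Amara: ΔP = 124; V ≈ 6.2 × 124^0.645 ≈ 138.88 kt.
Typhoon Odile: ΔP = 94; V ≈ 6.99 × 94^0.634 ≈ 124.58 kt.
Difference ≈ 138.88 − 124.58 = 14.30 → 14 kt.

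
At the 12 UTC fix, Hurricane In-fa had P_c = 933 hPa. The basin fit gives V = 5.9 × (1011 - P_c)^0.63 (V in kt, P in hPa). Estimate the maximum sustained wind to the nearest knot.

92 kt

ΔP = 1011 − 933 = 78 hPa.
78^0.63 ≈ 15.560.
V ≈ 5.9 × 15.560 ≈ 91.8 kt.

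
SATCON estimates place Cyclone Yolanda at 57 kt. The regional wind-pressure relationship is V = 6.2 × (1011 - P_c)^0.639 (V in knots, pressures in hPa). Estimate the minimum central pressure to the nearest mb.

979 mb

ΔP = (V / 6.2)^(1/0.639) = (57/6.2)^1.565.
57/6.2 = 9.194; 9.194^1.565 ≈ 32.20 mb.
P_c = 1011 − 32.20 = 978.80 ≈ 979 mb.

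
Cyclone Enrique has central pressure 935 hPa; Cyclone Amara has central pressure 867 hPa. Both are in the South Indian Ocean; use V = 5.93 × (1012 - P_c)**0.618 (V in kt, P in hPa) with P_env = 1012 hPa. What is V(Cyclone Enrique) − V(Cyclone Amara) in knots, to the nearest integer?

-42 kt

Cyclone Enrique: ΔP = 77; V ≈ 5.93 × 77^0.618 ≈ 86.88 kt.
Cyclone Amara: ΔP = 145; V ≈ 5.93 × 145^0.618 ≈ 128.46 kt.
Difference ≈ 86.88 − 128.46 = -41.58 → -42 kt.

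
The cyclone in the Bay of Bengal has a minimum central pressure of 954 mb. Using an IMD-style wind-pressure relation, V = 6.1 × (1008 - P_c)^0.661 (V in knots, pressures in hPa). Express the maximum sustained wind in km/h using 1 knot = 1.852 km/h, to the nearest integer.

158 km/h

ΔP = 1008 − 954 = 54 mb.
V ≈ 6.1 × 54^0.661 = 6.1 × 13.967 ≈ 85.200 kt.
85.200 × 1.852 ≈ 157.79 km/h → 158 km/h.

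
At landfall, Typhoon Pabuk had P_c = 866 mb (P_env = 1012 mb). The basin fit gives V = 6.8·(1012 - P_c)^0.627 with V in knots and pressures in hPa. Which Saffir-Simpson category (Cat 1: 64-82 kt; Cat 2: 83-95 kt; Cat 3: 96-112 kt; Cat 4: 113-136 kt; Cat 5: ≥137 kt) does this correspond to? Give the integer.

ΔP = 1012 − 866 = 146 mb.
V ≈ 6.8 × 146^0.627 = 6.8 × 22.75 ≈ 155 kt.
155 kt falls in the Category 5 band.

5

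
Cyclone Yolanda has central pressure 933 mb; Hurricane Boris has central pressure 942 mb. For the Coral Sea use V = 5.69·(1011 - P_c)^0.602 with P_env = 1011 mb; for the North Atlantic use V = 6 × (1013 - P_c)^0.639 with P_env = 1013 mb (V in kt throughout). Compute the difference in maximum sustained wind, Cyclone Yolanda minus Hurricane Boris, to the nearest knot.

Cyclone Yolanda: ΔP = 78; V ≈ 5.69 × 78^0.602 ≈ 78.37 kt.
Hurricane Boris: ΔP = 71; V ≈ 6 × 71^0.639 ≈ 91.43 kt.
Difference ≈ 78.37 − 91.43 = -13.06 → -13 kt.

-13 kt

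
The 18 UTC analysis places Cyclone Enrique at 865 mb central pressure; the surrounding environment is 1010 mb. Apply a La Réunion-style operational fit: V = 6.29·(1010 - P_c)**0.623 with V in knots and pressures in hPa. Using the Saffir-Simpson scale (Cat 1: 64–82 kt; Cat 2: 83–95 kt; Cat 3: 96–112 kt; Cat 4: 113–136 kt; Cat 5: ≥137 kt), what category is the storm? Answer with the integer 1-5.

5

ΔP = 1010 − 865 = 145 mb.
V ≈ 6.29 × 145^0.623 = 6.29 × 22.21 ≈ 140 kt.
140 kt falls in the Category 5 band.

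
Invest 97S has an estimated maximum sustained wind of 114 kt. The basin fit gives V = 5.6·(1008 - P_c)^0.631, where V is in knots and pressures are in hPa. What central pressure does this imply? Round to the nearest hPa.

889 hPa

ΔP = (V / 5.6)^(1/0.631) = (114/5.6)^1.585.
114/5.6 = 20.357; 20.357^1.585 ≈ 118.59 hPa.
P_c = 1008 − 118.59 = 889.41 ≈ 889 hPa.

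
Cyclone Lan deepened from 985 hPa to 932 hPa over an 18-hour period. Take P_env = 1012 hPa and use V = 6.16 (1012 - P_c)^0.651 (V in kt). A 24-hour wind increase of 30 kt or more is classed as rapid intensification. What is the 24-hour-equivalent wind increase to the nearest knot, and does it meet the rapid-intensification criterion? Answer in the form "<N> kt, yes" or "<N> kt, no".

72 kt, yes

V₁: ΔP = 27, V ≈ 6.16 × 27^0.651 ≈ 52.65 kt.
V₂: ΔP = 80, V ≈ 6.16 × 80^0.651 ≈ 106.78 kt.
ΔV over 18 h = 54.13 kt → 24 h equivalent = 54.13 × 24/18 ≈ 72.17 kt.
72 kt ≥ 30 kt ⇒ rapid intensification.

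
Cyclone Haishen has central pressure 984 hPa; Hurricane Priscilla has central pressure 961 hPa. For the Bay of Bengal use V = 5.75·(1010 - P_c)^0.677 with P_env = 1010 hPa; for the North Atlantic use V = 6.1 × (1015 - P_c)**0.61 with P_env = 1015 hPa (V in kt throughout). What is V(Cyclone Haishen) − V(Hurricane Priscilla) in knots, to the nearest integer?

Cyclone Haishen: ΔP = 26; V ≈ 5.75 × 26^0.677 ≈ 52.19 kt.
Hurricane Priscilla: ΔP = 54; V ≈ 6.1 × 54^0.61 ≈ 69.52 kt.
Difference ≈ 52.19 − 69.52 = -17.33 → -17 kt.

-17 kt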